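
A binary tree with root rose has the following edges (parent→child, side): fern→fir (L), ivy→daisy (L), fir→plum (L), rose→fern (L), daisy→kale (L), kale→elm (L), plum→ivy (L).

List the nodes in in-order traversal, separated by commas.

elm, kale, daisy, ivy, plum, fir, fern, rose

In-order visits the left subtree, then the node, then the right subtree.
At rose: go left to fern.
  At fern: go left to fir.
    At fir: go left to plum.
      At plum: go left to ivy.
        At ivy: go left to daisy.
          At daisy: go left to kale.
            At kale: go left to elm.
              elm is a leaf — visit elm.
            Visit kale.
            At kale: no right child.
          Visit daisy.
          At daisy: no right child.
        Visit ivy.
        At ivy: no right child.
      Visit plum.
      At plum: no right child.
    Visit fir.
    At fir: no right child.
  Visit fern.
  At fern: no right child.
Visit rose.
At rose: no right child.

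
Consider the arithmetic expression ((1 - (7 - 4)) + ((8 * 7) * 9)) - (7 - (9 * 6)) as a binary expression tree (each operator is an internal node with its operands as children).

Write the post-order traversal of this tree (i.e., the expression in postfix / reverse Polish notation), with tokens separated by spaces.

Post-order on an expression tree gives postfix notation: for each operator, emit left operand, right operand, then the operator.

1 7 4 - - 8 7 * 9 * + 7 9 6 * - -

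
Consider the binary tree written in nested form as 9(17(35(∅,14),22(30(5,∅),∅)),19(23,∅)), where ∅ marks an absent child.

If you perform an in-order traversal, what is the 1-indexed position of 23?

8

In-order visits the left subtree, then the node, then the right subtree.
At 9: go left to 17.
  At 17: go left to 35.
    At 35: no left child.
    Visit 35.
    At 35: go right to 14.
      14 is a leaf — visit 14.
  Visit 17.
  At 17: go right to 22.
    At 22: go left to 30.
      At 30: go left to 5.
        5 is a leaf — visit 5.
      Visit 30.
      At 30: no right child.
    Visit 22.
    At 22: no right child.
Visit 9.
At 9: go right to 19.
  At 19: go left to 23.
    23 is a leaf — visit 23.
  Visit 19.
  At 19: no right child.
Full in-order sequence: 35, 14, 17, 5, 30, 22, 9, 23, 19.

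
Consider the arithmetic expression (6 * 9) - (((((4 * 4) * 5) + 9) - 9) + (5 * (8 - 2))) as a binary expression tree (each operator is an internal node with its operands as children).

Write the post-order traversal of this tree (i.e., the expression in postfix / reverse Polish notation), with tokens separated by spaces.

Post-order on an expression tree gives postfix notation: for each operator, emit left operand, right operand, then the operator.

6 9 * 4 4 * 5 * 9 + 9 - 5 8 2 - * + -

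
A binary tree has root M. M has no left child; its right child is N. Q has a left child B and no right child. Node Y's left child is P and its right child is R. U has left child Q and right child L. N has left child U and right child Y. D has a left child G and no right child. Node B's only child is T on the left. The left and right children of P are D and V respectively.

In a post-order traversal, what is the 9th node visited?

Post-order visits the left subtree, then the right subtree, then the node.
At M: no left child.
At M: go right to N.
  At N: go left to U.
    At U: go left to Q.
      At Q: go left to B.
        At B: go left to T.
          T is a leaf — visit T.
        At B: no right child.
        Visit B.
      At Q: no right child.
      Visit Q.
    At U: go right to L.
      L is a leaf — visit L.
    Visit U.
  At N: go right to Y.
    At Y: go left to P.
      At P: go left to D.
        At D: go left to G.
          G is a leaf — visit G.
        At D: no right child.
        Visit D.
      At P: go right to V.
        V is a leaf — visit V.
      Visit P.
    At Y: go right to R.
      R is a leaf — visit R.
    Visit Y.
  Visit N.
Visit M.
Full post-order sequence: T, B, Q, L, U, G, D, V, P, R, Y, N, M.

P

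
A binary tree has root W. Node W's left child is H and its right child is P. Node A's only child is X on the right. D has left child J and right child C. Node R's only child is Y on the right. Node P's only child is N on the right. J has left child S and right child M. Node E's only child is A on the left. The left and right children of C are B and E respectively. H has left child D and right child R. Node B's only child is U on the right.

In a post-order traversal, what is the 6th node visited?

Post-order visits the left subtree, then the right subtree, then the node.
At W: go left to H.
  At H: go left to D.
    At D: go left to J.
      At J: go left to S.
        S is a leaf — visit S.
      At J: go right to M.
        M is a leaf — visit M.
      Visit J.
    At D: go right to C.
      At C: go left to B.
        At B: no left child.
        At B: go right to U.
          U is a leaf — visit U.
        Visit B.
      At C: go right to E.
        At E: go left to A.
          At A: no left child.
          At A: go right to X.
            X is a leaf — visit X.
          Visit A.
        At E: no right child.
        Visit E.
      Visit C.
    Visit D.
  At H: go right to R.
    At R: no left child.
    At R: go right to Y.
      Y is a leaf — visit Y.
    Visit R.
  Visit H.
At W: go right to P.
  At P: no left child.
  At P: go right to N.
    N is a leaf — visit N.
  Visit P.
Visit W.
Full post-order sequence: S, M, J, U, B, X, A, E, C, D, Y, R, H, N, P, W.

X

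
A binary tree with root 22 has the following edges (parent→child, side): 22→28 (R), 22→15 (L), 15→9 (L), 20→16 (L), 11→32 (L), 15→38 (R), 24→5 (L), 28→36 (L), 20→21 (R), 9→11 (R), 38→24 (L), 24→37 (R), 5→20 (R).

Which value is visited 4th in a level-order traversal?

9

Level-order visits nodes level by level from the root, left to right within each level.
Level 0: 22
Level 1: 15, 28
Level 2: 9, 38, 36
Level 3: 11, 24
Level 4: 32, 5, 37
Level 5: 20
Level 6: 16, 21
Full level-order sequence: 22, 15, 28, 9, 38, 36, 11, 24, 32, 5, 37, 20, 16, 21.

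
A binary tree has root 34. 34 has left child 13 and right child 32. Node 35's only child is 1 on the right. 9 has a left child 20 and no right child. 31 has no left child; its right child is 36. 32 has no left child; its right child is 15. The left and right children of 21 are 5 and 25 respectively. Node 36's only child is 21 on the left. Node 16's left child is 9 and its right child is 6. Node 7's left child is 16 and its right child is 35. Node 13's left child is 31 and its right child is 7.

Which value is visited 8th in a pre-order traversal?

7

Pre-order visits the node, then its left subtree, then its right subtree.
Visit 34.
At 34: go left to 13.
  Visit 13.
  At 13: go left to 31.
    Visit 31.
    At 31: no left child.
    At 31: go right to 36.
      Visit 36.
      At 36: go left to 21.
        Visit 21.
        At 21: go left to 5.
          5 is a leaf — visit 5.
        At 21: go right to 25.
          25 is a leaf — visit 25.
      At 36: no right child.
  At 13: go right to 7.
    Visit 7.
    At 7: go left to 16.
      Visit 16.
      At 16: go left to 9.
        Visit 9.
        At 9: go left to 20.
          20 is a leaf — visit 20.
        At 9: no right child.
      At 16: go right to 6.
        6 is a leaf — visit 6.
    At 7: go right to 35.
      Visit 35.
      At 35: no left child.
      At 35: go right to 1.
        1 is a leaf — visit 1.
At 34: go right to 32.
  Visit 32.
  At 32: no left child.
  At 32: go right to 15.
    15 is a leaf — visit 15.
Full pre-order sequence: 34, 13, 31, 36, 21, 5, 25, 7, 16, 9, 20, 6, 35, 1, 32, 15.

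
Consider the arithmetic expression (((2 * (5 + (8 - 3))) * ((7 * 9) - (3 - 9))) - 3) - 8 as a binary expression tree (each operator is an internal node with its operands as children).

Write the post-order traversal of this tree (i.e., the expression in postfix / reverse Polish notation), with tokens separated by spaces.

2 5 8 3 - + * 7 9 * 3 9 - - * 3 - 8 -

Post-order on an expression tree gives postfix notation: for each operator, emit left operand, right operand, then the operator.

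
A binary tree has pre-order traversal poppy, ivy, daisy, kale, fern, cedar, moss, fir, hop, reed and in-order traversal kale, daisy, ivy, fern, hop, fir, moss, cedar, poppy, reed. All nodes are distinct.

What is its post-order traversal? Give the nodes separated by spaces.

The first element of pre-order is the root; it splits in-order into left and right subtrees.
Root poppy: left subtree has 8 nodes {kale, daisy, ivy, fern, hop, fir, moss, cedar}, right has 1 {reed}.
  Root ivy: left subtree has 2 nodes {kale, daisy}, right has 5 {fern, hop, fir, moss, cedar}.
    Root daisy: left subtree has 1 node {kale}, right has 0 { }.
    Root fern: left subtree has 0 nodes { }, right has 4 {hop, fir, moss, cedar}.
      Root cedar: left subtree has 3 nodes {hop, fir, moss}, right has 0 { }.
        Root moss: left subtree has 2 nodes {hop, fir}, right has 0 { }.
          Root fir: left subtree has 1 node {hop}, right has 0 { }.

kale daisy hop fir moss cedar fern ivy reed poppy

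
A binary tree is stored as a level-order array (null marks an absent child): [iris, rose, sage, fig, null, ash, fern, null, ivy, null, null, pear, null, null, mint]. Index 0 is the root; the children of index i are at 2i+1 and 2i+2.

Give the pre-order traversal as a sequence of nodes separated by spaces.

iris rose fig ivy sage ash pear fern mint

Pre-order visits the node, then its left subtree, then its right subtree.
Visit iris.
At iris: go left to rose.
  Visit rose.
  At rose: go left to fig.
    Visit fig.
    At fig: no left child.
    At fig: go right to ivy.
      ivy is a leaf — visit ivy.
  At rose: no right child.
At iris: go right to sage.
  Visit sage.
  At sage: go left to ash.
    Visit ash.
    At ash: go left to pear.
      pear is a leaf — visit pear.
    At ash: no right child.
  At sage: go right to fern.
    Visit fern.
    At fern: no left child.
    At fern: go right to mint.
      mint is a leaf — visit mint.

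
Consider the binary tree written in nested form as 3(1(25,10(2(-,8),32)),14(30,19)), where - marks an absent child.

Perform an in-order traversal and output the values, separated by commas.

In-order visits the left subtree, then the node, then the right subtree.
At 3: go left to 1.
  At 1: go left to 25.
    25 is a leaf — visit 25.
  Visit 1.
  At 1: go right to 10.
    At 10: go left to 2.
      At 2: no left child.
      Visit 2.
      At 2: go right to 8.
        8 is a leaf — visit 8.
    Visit 10.
    At 10: go right to 32.
      32 is a leaf — visit 32.
Visit 3.
At 3: go right to 14.
  At 14: go left to 30.
    30 is a leaf — visit 30.
  Visit 14.
  At 14: go right to 19.
    19 is a leaf — visit 19.

25, 1, 2, 8, 10, 32, 3, 30, 14, 19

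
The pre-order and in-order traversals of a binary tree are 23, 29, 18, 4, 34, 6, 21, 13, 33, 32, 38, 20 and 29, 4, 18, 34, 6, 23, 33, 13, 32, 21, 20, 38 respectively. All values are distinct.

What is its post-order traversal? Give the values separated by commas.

The first element of pre-order is the root; it splits in-order into left and right subtrees.
Root 23: left subtree has 5 nodes {29, 4, 18, 34, 6}, right has 6 {33, 13, 32, 21, 20, 38}.
  Root 29: left subtree has 0 nodes { }, right has 4 {4, 18, 34, 6}.
    Root 18: left subtree has 1 node {4}, right has 2 {34, 6}.
      Root 34: left subtree has 0 nodes { }, right has 1 {6}.
  Root 21: left subtree has 3 nodes {33, 13, 32}, right has 2 {20, 38}.
    Root 13: left subtree has 1 node {33}, right has 1 {32}.
    Root 38: left subtree has 1 node {20}, right has 0 { }.

4, 6, 34, 18, 29, 33, 32, 13, 20, 38, 21, 23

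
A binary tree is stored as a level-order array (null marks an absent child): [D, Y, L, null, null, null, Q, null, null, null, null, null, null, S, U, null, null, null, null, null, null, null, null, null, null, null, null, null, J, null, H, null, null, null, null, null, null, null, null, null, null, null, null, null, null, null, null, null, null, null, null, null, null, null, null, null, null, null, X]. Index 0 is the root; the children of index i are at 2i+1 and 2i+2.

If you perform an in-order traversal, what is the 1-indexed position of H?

9

In-order visits the left subtree, then the node, then the right subtree.
At D: go left to Y.
  Y is a leaf — visit Y.
Visit D.
At D: go right to L.
  At L: no left child.
  Visit L.
  At L: go right to Q.
    At Q: go left to S.
      At S: no left child.
      Visit S.
      At S: go right to J.
        At J: no left child.
        Visit J.
        At J: go right to X.
          X is a leaf — visit X.
    Visit Q.
    At Q: go right to U.
      At U: no left child.
      Visit U.
      At U: go right to H.
        H is a leaf — visit H.
Full in-order sequence: Y, D, L, S, J, X, Q, U, H.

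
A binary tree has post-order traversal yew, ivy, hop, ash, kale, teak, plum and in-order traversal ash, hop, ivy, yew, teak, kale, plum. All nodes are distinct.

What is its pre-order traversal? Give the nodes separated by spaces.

plum teak ash hop ivy yew kale

The last element of post-order is the root; it splits in-order into left and right subtrees.
Root plum: left subtree has 6 nodes {ash, hop, ivy, yew, teak, kale}, right has 0 { }.
  Root teak: left subtree has 4 nodes {ash, hop, ivy, yew}, right has 1 {kale}.
    Root ash: left subtree has 0 nodes { }, right has 3 {hop, ivy, yew}.
      Root hop: left subtree has 0 nodes { }, right has 2 {ivy, yew}.
        Root ivy: left subtree has 0 nodes { }, right has 1 {yew}.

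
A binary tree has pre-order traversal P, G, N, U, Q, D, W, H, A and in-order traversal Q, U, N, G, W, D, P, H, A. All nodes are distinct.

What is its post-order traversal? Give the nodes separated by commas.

Q, U, N, W, D, G, A, H, P

The first element of pre-order is the root; it splits in-order into left and right subtrees.
Root P: left subtree has 6 nodes {Q, U, N, G, W, D}, right has 2 {H, A}.
  Root G: left subtree has 3 nodes {Q, U, N}, right has 2 {W, D}.
    Root N: left subtree has 2 nodes {Q, U}, right has 0 { }.
      Root U: left subtree has 1 node {Q}, right has 0 { }.
    Root D: left subtree has 1 node {W}, right has 0 { }.
  Root H: left subtree has 0 nodes { }, right has 1 {A}.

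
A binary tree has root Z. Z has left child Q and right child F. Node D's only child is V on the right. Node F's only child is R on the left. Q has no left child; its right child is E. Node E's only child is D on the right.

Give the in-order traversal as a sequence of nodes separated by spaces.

Q E D V Z R F

In-order visits the left subtree, then the node, then the right subtree.
At Z: go left to Q.
  At Q: no left child.
  Visit Q.
  At Q: go right to E.
    At E: no left child.
    Visit E.
    At E: go right to D.
      At D: no left child.
      Visit D.
      At D: go right to V.
        V is a leaf — visit V.
Visit Z.
At Z: go right to F.
  At F: go left to R.
    R is a leaf — visit R.
  Visit F.
  At F: no right child.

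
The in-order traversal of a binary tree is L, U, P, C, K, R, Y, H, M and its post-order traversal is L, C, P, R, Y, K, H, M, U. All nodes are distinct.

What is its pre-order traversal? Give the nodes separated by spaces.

The last element of post-order is the root; it splits in-order into left and right subtrees.
Root U: left subtree has 1 node {L}, right has 7 {P, C, K, R, Y, H, M}.
  Root M: left subtree has 6 nodes {P, C, K, R, Y, H}, right has 0 { }.
    Root H: left subtree has 5 nodes {P, C, K, R, Y}, right has 0 { }.
      Root K: left subtree has 2 nodes {P, C}, right has 2 {R, Y}.
        Root P: left subtree has 0 nodes { }, right has 1 {C}.
        Root Y: left subtree has 1 node {R}, right has 0 { }.

U L M H K P C Y R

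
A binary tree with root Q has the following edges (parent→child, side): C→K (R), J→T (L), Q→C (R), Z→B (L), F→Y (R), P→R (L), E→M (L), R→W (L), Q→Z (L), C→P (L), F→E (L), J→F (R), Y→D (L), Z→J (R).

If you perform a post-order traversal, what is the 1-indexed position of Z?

Post-order visits the left subtree, then the right subtree, then the node.
At Q: go left to Z.
  At Z: go left to B.
    B is a leaf — visit B.
  At Z: go right to J.
    At J: go left to T.
      T is a leaf — visit T.
    At J: go right to F.
      At F: go left to E.
        At E: go left to M.
          M is a leaf — visit M.
        At E: no right child.
        Visit E.
      At F: go right to Y.
        At Y: go left to D.
          D is a leaf — visit D.
        At Y: no right child.
        Visit Y.
      Visit F.
    Visit J.
  Visit Z.
At Q: go right to C.
  At C: go left to P.
    At P: go left to R.
      At R: go left to W.
        W is a leaf — visit W.
      At R: no right child.
      Visit R.
    At P: no right child.
    Visit P.
  At C: go right to K.
    K is a leaf — visit K.
  Visit C.
Visit Q.
Full post-order sequence: B, T, M, E, D, Y, F, J, Z, W, R, P, K, C, Q.

9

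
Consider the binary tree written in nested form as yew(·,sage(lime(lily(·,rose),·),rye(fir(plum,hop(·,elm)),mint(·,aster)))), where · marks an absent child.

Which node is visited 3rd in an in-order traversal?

rose

In-order visits the left subtree, then the node, then the right subtree.
At yew: no left child.
Visit yew.
At yew: go right to sage.
  At sage: go left to lime.
    At lime: go left to lily.
      At lily: no left child.
      Visit lily.
      At lily: go right to rose.
        rose is a leaf — visit rose.
    Visit lime.
    At lime: no right child.
  Visit sage.
  At sage: go right to rye.
    At rye: go left to fir.
      At fir: go left to plum.
        plum is a leaf — visit plum.
      Visit fir.
      At fir: go right to hop.
        At hop: no left child.
        Visit hop.
        At hop: go right to elm.
          elm is a leaf — visit elm.
    Visit rye.
    At rye: go right to mint.
      At mint: no left child.
      Visit mint.
      At mint: go right to aster.
        aster is a leaf — visit aster.
Full in-order sequence: yew, lily, rose, lime, sage, plum, fir, hop, elm, rye, mint, aster.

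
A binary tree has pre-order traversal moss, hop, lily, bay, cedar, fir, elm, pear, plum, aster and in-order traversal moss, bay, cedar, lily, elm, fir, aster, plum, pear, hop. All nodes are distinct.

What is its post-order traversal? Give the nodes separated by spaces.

The first element of pre-order is the root; it splits in-order into left and right subtrees.
Root moss: left subtree has 0 nodes { }, right has 9 {bay, cedar, lily, elm, fir, aster, plum, pear, hop}.
  Root hop: left subtree has 8 nodes {bay, cedar, lily, elm, fir, aster, plum, pear}, right has 0 { }.
    Root lily: left subtree has 2 nodes {bay, cedar}, right has 5 {elm, fir, aster, plum, pear}.
      Root bay: left subtree has 0 nodes { }, right has 1 {cedar}.
      Root fir: left subtree has 1 node {elm}, right has 3 {aster, plum, pear}.
        Root pear: left subtree has 2 nodes {aster, plum}, right has 0 { }.
          Root plum: left subtree has 1 node {aster}, right has 0 { }.

cedar bay elm aster plum pear fir lily hop moss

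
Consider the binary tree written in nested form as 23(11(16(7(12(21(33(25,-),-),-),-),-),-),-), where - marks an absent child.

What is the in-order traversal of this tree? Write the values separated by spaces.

25 33 21 12 7 16 11 23

In-order visits the left subtree, then the node, then the right subtree.
At 23: go left to 11.
  At 11: go left to 16.
    At 16: go left to 7.
      At 7: go left to 12.
        At 12: go left to 21.
          At 21: go left to 33.
            At 33: go left to 25.
              25 is a leaf — visit 25.
            Visit 33.
            At 33: no right child.
          Visit 21.
          At 21: no right child.
        Visit 12.
        At 12: no right child.
      Visit 7.
      At 7: no right child.
    Visit 16.
    At 16: no right child.
  Visit 11.
  At 11: no right child.
Visit 23.
At 23: no right child.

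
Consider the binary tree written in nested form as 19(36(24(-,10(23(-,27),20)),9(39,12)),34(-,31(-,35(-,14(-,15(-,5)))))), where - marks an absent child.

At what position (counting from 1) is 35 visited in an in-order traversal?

In-order visits the left subtree, then the node, then the right subtree.
At 19: go left to 36.
  At 36: go left to 24.
    At 24: no left child.
    Visit 24.
    At 24: go right to 10.
      At 10: go left to 23.
        At 23: no left child.
        Visit 23.
        At 23: go right to 27.
          27 is a leaf — visit 27.
      Visit 10.
      At 10: go right to 20.
        20 is a leaf — visit 20.
  Visit 36.
  At 36: go right to 9.
    At 9: go left to 39.
      39 is a leaf — visit 39.
    Visit 9.
    At 9: go right to 12.
      12 is a leaf — visit 12.
Visit 19.
At 19: go right to 34.
  At 34: no left child.
  Visit 34.
  At 34: go right to 31.
    At 31: no left child.
    Visit 31.
    At 31: go right to 35.
      At 35: no left child.
      Visit 35.
      At 35: go right to 14.
        At 14: no left child.
        Visit 14.
        At 14: go right to 15.
          At 15: no left child.
          Visit 15.
          At 15: go right to 5.
            5 is a leaf — visit 5.
Full in-order sequence: 24, 23, 27, 10, 20, 36, 39, 9, 12, 19, 34, 31, 35, 14, 15, 5.

13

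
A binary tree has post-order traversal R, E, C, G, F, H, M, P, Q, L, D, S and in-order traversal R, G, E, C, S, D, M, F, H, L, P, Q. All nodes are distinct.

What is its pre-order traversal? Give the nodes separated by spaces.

S G R C E D L M H F Q P

The last element of post-order is the root; it splits in-order into left and right subtrees.
Root S: left subtree has 4 nodes {R, G, E, C}, right has 7 {D, M, F, H, L, P, Q}.
  Root G: left subtree has 1 node {R}, right has 2 {E, C}.
    Root C: left subtree has 1 node {E}, right has 0 { }.
  Root D: left subtree has 0 nodes { }, right has 6 {M, F, H, L, P, Q}.
    Root L: left subtree has 3 nodes {M, F, H}, right has 2 {P, Q}.
      Root M: left subtree has 0 nodes { }, right has 2 {F, H}.
        Root H: left subtree has 1 node {F}, right has 0 { }.
      Root Q: left subtree has 1 node {P}, right has 0 { }.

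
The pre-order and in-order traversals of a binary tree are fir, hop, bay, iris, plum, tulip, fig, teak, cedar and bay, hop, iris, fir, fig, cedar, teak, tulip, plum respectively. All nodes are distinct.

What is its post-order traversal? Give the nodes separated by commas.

bay, iris, hop, cedar, teak, fig, tulip, plum, fir

The first element of pre-order is the root; it splits in-order into left and right subtrees.
Root fir: left subtree has 3 nodes {bay, hop, iris}, right has 5 {fig, cedar, teak, tulip, plum}.
  Root hop: left subtree has 1 node {bay}, right has 1 {iris}.
  Root plum: left subtree has 4 nodes {fig, cedar, teak, tulip}, right has 0 { }.
    Root tulip: left subtree has 3 nodes {fig, cedar, teak}, right has 0 { }.
      Root fig: left subtree has 0 nodes { }, right has 2 {cedar, teak}.
        Root teak: left subtree has 1 node {cedar}, right has 0 { }.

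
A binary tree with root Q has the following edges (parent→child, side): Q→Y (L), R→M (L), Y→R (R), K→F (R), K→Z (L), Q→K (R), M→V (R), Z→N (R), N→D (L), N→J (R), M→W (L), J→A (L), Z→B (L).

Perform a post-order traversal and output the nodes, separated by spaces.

W V M R Y B D A J N Z F K Q

Post-order visits the left subtree, then the right subtree, then the node.
At Q: go left to Y.
  At Y: no left child.
  At Y: go right to R.
    At R: go left to M.
      At M: go left to W.
        W is a leaf — visit W.
      At M: go right to V.
        V is a leaf — visit V.
      Visit M.
    At R: no right child.
    Visit R.
  Visit Y.
At Q: go right to K.
  At K: go left to Z.
    At Z: go left to B.
      B is a leaf — visit B.
    At Z: go right to N.
      At N: go left to D.
        D is a leaf — visit D.
      At N: go right to J.
        At J: go left to A.
          A is a leaf — visit A.
        At J: no right child.
        Visit J.
      Visit N.
    Visit Z.
  At K: go right to F.
    F is a leaf — visit F.
  Visit K.
Visit Q.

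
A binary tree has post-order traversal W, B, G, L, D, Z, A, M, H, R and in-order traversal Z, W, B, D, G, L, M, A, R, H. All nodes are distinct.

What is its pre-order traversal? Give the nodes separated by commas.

R, M, Z, D, B, W, L, G, A, H

The last element of post-order is the root; it splits in-order into left and right subtrees.
Root R: left subtree has 8 nodes {Z, W, B, D, G, L, M, A}, right has 1 {H}.
  Root M: left subtree has 6 nodes {Z, W, B, D, G, L}, right has 1 {A}.
    Root Z: left subtree has 0 nodes { }, right has 5 {W, B, D, G, L}.
      Root D: left subtree has 2 nodes {W, B}, right has 2 {G, L}.
        Root B: left subtree has 1 node {W}, right has 0 { }.
        Root L: left subtree has 1 node {G}, right has 0 { }.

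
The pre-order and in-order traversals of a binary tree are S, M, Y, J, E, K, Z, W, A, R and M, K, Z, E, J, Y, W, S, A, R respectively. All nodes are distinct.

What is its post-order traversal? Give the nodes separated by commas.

The first element of pre-order is the root; it splits in-order into left and right subtrees.
Root S: left subtree has 7 nodes {M, K, Z, E, J, Y, W}, right has 2 {A, R}.
  Root M: left subtree has 0 nodes { }, right has 6 {K, Z, E, J, Y, W}.
    Root Y: left subtree has 4 nodes {K, Z, E, J}, right has 1 {W}.
      Root J: left subtree has 3 nodes {K, Z, E}, right has 0 { }.
        Root E: left subtree has 2 nodes {K, Z}, right has 0 { }.
          Root K: left subtree has 0 nodes { }, right has 1 {Z}.
  Root A: left subtree has 0 nodes { }, right has 1 {R}.

Z, K, E, J, W, Y, M, R, A, S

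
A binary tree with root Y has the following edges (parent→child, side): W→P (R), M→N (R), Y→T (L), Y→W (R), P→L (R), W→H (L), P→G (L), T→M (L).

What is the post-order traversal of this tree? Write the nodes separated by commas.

Post-order visits the left subtree, then the right subtree, then the node.
At Y: go left to T.
  At T: go left to M.
    At M: no left child.
    At M: go right to N.
      N is a leaf — visit N.
    Visit M.
  At T: no right child.
  Visit T.
At Y: go right to W.
  At W: go left to H.
    H is a leaf — visit H.
  At W: go right to P.
    At P: go left to G.
      G is a leaf — visit G.
    At P: go right to L.
      L is a leaf — visit L.
    Visit P.
  Visit W.
Visit Y.

N, M, T, H, G, L, P, W, Y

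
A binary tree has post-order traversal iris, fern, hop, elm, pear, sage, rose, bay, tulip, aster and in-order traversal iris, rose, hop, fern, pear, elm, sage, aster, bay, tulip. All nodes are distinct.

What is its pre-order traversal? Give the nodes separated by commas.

aster, rose, iris, sage, pear, hop, fern, elm, tulip, bay

The last element of post-order is the root; it splits in-order into left and right subtrees.
Root aster: left subtree has 7 nodes {iris, rose, hop, fern, pear, elm, sage}, right has 2 {bay, tulip}.
  Root rose: left subtree has 1 node {iris}, right has 5 {hop, fern, pear, elm, sage}.
    Root sage: left subtree has 4 nodes {hop, fern, pear, elm}, right has 0 { }.
      Root pear: left subtree has 2 nodes {hop, fern}, right has 1 {elm}.
        Root hop: left subtree has 0 nodes { }, right has 1 {fern}.
  Root tulip: left subtree has 1 node {bay}, right has 0 { }.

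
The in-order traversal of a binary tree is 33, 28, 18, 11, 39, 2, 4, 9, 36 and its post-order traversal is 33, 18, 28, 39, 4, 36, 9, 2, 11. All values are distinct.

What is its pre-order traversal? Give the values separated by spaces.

11 28 33 18 2 39 9 4 36

The last element of post-order is the root; it splits in-order into left and right subtrees.
Root 11: left subtree has 3 nodes {33, 28, 18}, right has 5 {39, 2, 4, 9, 36}.
  Root 28: left subtree has 1 node {33}, right has 1 {18}.
  Root 2: left subtree has 1 node {39}, right has 3 {4, 9, 36}.
    Root 9: left subtree has 1 node {4}, right has 1 {36}.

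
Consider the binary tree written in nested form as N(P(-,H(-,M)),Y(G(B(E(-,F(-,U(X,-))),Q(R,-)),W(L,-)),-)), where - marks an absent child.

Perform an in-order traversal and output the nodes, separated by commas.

P, H, M, N, E, F, X, U, B, R, Q, G, L, W, Y

In-order visits the left subtree, then the node, then the right subtree.
At N: go left to P.
  At P: no left child.
  Visit P.
  At P: go right to H.
    At H: no left child.
    Visit H.
    At H: go right to M.
      M is a leaf — visit M.
Visit N.
At N: go right to Y.
  At Y: go left to G.
    At G: go left to B.
      At B: go left to E.
        At E: no left child.
        Visit E.
        At E: go right to F.
          At F: no left child.
          Visit F.
          At F: go right to U.
            At U: go left to X.
              X is a leaf — visit X.
            Visit U.
            At U: no right child.
      Visit B.
      At B: go right to Q.
        At Q: go left to R.
          R is a leaf — visit R.
        Visit Q.
        At Q: no right child.
    Visit G.
    At G: go right to W.
      At W: go left to L.
        L is a leaf — visit L.
      Visit W.
      At W: no right child.
  Visit Y.
  At Y: no right child.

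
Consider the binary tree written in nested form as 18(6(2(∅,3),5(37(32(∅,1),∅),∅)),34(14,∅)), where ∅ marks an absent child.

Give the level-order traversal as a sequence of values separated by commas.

18, 6, 34, 2, 5, 14, 3, 37, 32, 1

Level-order visits nodes level by level from the root, left to right within each level.
Level 0: 18
Level 1: 6, 34
Level 2: 2, 5, 14
Level 3: 3, 37
Level 4: 32
Level 5: 1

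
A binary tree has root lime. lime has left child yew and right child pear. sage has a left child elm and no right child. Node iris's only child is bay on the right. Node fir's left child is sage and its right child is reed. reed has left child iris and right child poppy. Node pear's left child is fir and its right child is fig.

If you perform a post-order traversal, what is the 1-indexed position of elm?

Post-order visits the left subtree, then the right subtree, then the node.
At lime: go left to yew.
  yew is a leaf — visit yew.
At lime: go right to pear.
  At pear: go left to fir.
    At fir: go left to sage.
      At sage: go left to elm.
        elm is a leaf — visit elm.
      At sage: no right child.
      Visit sage.
    At fir: go right to reed.
      At reed: go left to iris.
        At iris: no left child.
        At iris: go right to bay.
          bay is a leaf — visit bay.
        Visit iris.
      At reed: go right to poppy.
        poppy is a leaf — visit poppy.
      Visit reed.
    Visit fir.
  At pear: go right to fig.
    fig is a leaf — visit fig.
  Visit pear.
Visit lime.
Full post-order sequence: yew, elm, sage, bay, iris, poppy, reed, fir, fig, pear, lime.

2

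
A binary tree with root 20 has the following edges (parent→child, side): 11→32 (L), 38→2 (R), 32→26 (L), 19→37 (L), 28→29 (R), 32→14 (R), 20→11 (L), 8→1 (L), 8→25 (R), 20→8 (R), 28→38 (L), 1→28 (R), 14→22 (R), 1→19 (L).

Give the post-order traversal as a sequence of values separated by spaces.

Post-order visits the left subtree, then the right subtree, then the node.
At 20: go left to 11.
  At 11: go left to 32.
    At 32: go left to 26.
      26 is a leaf — visit 26.
    At 32: go right to 14.
      At 14: no left child.
      At 14: go right to 22.
        22 is a leaf — visit 22.
      Visit 14.
    Visit 32.
  At 11: no right child.
  Visit 11.
At 20: go right to 8.
  At 8: go left to 1.
    At 1: go left to 19.
      At 19: go left to 37.
        37 is a leaf — visit 37.
      At 19: no right child.
      Visit 19.
    At 1: go right to 28.
      At 28: go left to 38.
        At 38: no left child.
        At 38: go right to 2.
          2 is a leaf — visit 2.
        Visit 38.
      At 28: go right to 29.
        29 is a leaf — visit 29.
      Visit 28.
    Visit 1.
  At 8: go right to 25.
    25 is a leaf — visit 25.
  Visit 8.
Visit 20.

26 22 14 32 11 37 19 2 38 29 28 1 25 8 20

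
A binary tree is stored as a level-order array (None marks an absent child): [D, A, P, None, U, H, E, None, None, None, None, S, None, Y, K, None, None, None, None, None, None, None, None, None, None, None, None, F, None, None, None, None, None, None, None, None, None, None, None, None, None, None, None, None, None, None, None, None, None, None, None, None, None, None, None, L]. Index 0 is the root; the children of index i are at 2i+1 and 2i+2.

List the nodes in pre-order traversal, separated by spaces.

D A U P H S E Y F L K

Pre-order visits the node, then its left subtree, then its right subtree.
Visit D.
At D: go left to A.
  Visit A.
  At A: no left child.
  At A: go right to U.
    U is a leaf — visit U.
At D: go right to P.
  Visit P.
  At P: go left to H.
    Visit H.
    At H: go left to S.
      S is a leaf — visit S.
    At H: no right child.
  At P: go right to E.
    Visit E.
    At E: go left to Y.
      Visit Y.
      At Y: go left to F.
        Visit F.
        At F: go left to L.
          L is a leaf — visit L.
        At F: no right child.
      At Y: no right child.
    At E: go right to K.
      K is a leaf — visit K.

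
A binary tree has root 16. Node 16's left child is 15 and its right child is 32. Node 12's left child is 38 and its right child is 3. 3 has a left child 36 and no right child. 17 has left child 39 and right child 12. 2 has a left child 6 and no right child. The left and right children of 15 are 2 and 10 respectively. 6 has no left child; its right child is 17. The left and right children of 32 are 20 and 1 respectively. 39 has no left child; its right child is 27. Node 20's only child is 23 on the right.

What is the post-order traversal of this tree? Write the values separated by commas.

Post-order visits the left subtree, then the right subtree, then the node.
At 16: go left to 15.
  At 15: go left to 2.
    At 2: go left to 6.
      At 6: no left child.
      At 6: go right to 17.
        At 17: go left to 39.
          At 39: no left child.
          At 39: go right to 27.
            27 is a leaf — visit 27.
          Visit 39.
        At 17: go right to 12.
          At 12: go left to 38.
            38 is a leaf — visit 38.
          At 12: go right to 3.
            At 3: go left to 36.
              36 is a leaf — visit 36.
            At 3: no right child.
            Visit 3.
          Visit 12.
        Visit 17.
      Visit 6.
    At 2: no right child.
    Visit 2.
  At 15: go right to 10.
    10 is a leaf — visit 10.
  Visit 15.
At 16: go right to 32.
  At 32: go left to 20.
    At 20: no left child.
    At 20: go right to 23.
      23 is a leaf — visit 23.
    Visit 20.
  At 32: go right to 1.
    1 is a leaf — visit 1.
  Visit 32.
Visit 16.

27, 39, 38, 36, 3, 12, 17, 6, 2, 10, 15, 23, 20, 1, 32, 16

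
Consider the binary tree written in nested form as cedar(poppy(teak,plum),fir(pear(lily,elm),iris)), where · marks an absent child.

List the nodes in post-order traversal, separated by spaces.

teak plum poppy lily elm pear iris fir cedar

Post-order visits the left subtree, then the right subtree, then the node.
At cedar: go left to poppy.
  At poppy: go left to teak.
    teak is a leaf — visit teak.
  At poppy: go right to plum.
    plum is a leaf — visit plum.
  Visit poppy.
At cedar: go right to fir.
  At fir: go left to pear.
    At pear: go left to lily.
      lily is a leaf — visit lily.
    At pear: go right to elm.
      elm is a leaf — visit elm.
    Visit pear.
  At fir: go right to iris.
    iris is a leaf — visit iris.
  Visit fir.
Visit cedar.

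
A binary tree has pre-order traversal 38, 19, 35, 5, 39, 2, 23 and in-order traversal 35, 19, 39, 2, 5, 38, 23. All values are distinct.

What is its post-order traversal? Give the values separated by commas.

35, 2, 39, 5, 19, 23, 38

The first element of pre-order is the root; it splits in-order into left and right subtrees.
Root 38: left subtree has 5 nodes {35, 19, 39, 2, 5}, right has 1 {23}.
  Root 19: left subtree has 1 node {35}, right has 3 {39, 2, 5}.
    Root 5: left subtree has 2 nodes {39, 2}, right has 0 { }.
      Root 39: left subtree has 0 nodes { }, right has 1 {2}.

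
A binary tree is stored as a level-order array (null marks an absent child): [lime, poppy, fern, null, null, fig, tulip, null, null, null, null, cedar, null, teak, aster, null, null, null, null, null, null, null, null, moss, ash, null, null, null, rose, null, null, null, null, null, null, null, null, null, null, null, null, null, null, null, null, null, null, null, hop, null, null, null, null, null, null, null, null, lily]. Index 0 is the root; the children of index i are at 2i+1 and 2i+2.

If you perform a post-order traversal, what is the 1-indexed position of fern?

Post-order visits the left subtree, then the right subtree, then the node.
At lime: go left to poppy.
  poppy is a leaf — visit poppy.
At lime: go right to fern.
  At fern: go left to fig.
    At fig: go left to cedar.
      At cedar: go left to moss.
        At moss: no left child.
        At moss: go right to hop.
          hop is a leaf — visit hop.
        Visit moss.
      At cedar: go right to ash.
        ash is a leaf — visit ash.
      Visit cedar.
    At fig: no right child.
    Visit fig.
  At fern: go right to tulip.
    At tulip: go left to teak.
      At teak: no left child.
      At teak: go right to rose.
        At rose: go left to lily.
          lily is a leaf — visit lily.
        At rose: no right child.
        Visit rose.
      Visit teak.
    At tulip: go right to aster.
      aster is a leaf — visit aster.
    Visit tulip.
  Visit fern.
Visit lime.
Full post-order sequence: poppy, hop, moss, ash, cedar, fig, lily, rose, teak, aster, tulip, fern, lime.

12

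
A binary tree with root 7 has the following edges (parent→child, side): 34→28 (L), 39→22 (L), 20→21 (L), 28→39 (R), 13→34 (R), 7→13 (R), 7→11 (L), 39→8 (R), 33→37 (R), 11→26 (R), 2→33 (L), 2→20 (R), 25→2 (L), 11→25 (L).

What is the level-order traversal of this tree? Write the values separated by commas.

Level-order visits nodes level by level from the root, left to right within each level.
Level 0: 7
Level 1: 11, 13
Level 2: 25, 26, 34
Level 3: 2, 28
Level 4: 33, 20, 39
Level 5: 37, 21, 22, 8

7, 11, 13, 25, 26, 34, 2, 28, 33, 20, 39, 37, 21, 22, 8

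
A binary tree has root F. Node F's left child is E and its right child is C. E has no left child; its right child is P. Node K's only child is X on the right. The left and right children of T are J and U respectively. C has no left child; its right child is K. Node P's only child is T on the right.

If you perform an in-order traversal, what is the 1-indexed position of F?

6

In-order visits the left subtree, then the node, then the right subtree.
At F: go left to E.
  At E: no left child.
  Visit E.
  At E: go right to P.
    At P: no left child.
    Visit P.
    At P: go right to T.
      At T: go left to J.
        J is a leaf — visit J.
      Visit T.
      At T: go right to U.
        U is a leaf — visit U.
Visit F.
At F: go right to C.
  At C: no left child.
  Visit C.
  At C: go right to K.
    At K: no left child.
    Visit K.
    At K: go right to X.
      X is a leaf — visit X.
Full in-order sequence: E, P, J, T, U, F, C, K, X.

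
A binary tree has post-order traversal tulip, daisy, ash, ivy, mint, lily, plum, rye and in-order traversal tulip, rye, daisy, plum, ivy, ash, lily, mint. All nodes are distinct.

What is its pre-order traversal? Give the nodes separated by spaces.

The last element of post-order is the root; it splits in-order into left and right subtrees.
Root rye: left subtree has 1 node {tulip}, right has 6 {daisy, plum, ivy, ash, lily, mint}.
  Root plum: left subtree has 1 node {daisy}, right has 4 {ivy, ash, lily, mint}.
    Root lily: left subtree has 2 nodes {ivy, ash}, right has 1 {mint}.
      Root ivy: left subtree has 0 nodes { }, right has 1 {ash}.

rye tulip plum daisy lily ivy ash mint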